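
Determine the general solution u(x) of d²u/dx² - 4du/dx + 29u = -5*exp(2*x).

u = -exp(2*x)/5 + C1*cos(5*x)*exp(2*x) + C2*exp(2*x)*sin(5*x)

Characteristic equation r² - 4r + 29 = 0 has discriminant (-4)² - 4·(29) = -100 < 0, so r = 2 ± 5i.
Hence u_h = C1*cos(5*x)*exp(2*x) + C2*exp(2*x)*sin(5*x).
Try u_p = A*exp(2*x). Substituting into the equation and dividing by exp(2*x) gives A = -1/5, so u_p = -exp(2*x)/5.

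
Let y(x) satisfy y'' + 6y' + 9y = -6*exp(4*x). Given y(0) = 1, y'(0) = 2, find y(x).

y = -6*exp(4*x)/49 + 55*exp(-3*x)/49 + 41*x*exp(-3*x)/7

Characteristic equation r² + 6r + 9 = 0 has discriminant (6)² - 4·(9) = 0, so r = -3 is a repeated root.
Hence y_h = (C1 + C2*x)*exp(-3*x).
Try y_p = A*exp(4*x). Substituting into the equation and dividing by exp(4*x) gives A = -6/49, so y_p = -6*exp(4*x)/49.
General solution: y = -6*exp(4*x)/49 + C1*exp(-3*x) + C2*x*exp(-3*x).
Apply the initial conditions: y(0) = -6/49 + C1 = 1 and y'(0) = -24/49 + C2 - 3*C1 = 2. Solving gives C1 = 55/49, C2 = 41/7.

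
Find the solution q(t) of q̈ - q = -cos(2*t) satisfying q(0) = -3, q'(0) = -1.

q = -21*exp(t)/10 - 11*exp(-t)/10 + cos(2*t)/5

Characteristic equation r² - 1 = 0 factors as (r + 1)(r - 1) = 0, so r = -1, 1.
Hence q_h = C1*exp(-t) + C2*exp(t).
Try q_p = A*cos(2*t) + B*sin(2*t). Substituting and equating the coefficients of cos(2t) and sin(2t) gives A = 1/5, B = 0, so q_p = cos(2*t)/5.
General solution: q = cos(2*t)/5 + C1*exp(-t) + C2*exp(t).
Apply the initial conditions: q(0) = 1/5 + C1 + C2 = -3 and q'(0) = C2 - C1 = -1. Solving gives C1 = -11/10, C2 = -21/10.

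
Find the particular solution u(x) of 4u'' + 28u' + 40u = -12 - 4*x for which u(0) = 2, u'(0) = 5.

u = -23/100 - 239*exp(-5*x)/75 - x/10 + 65*exp(-2*x)/12

Divide through by 4: u'' + 7u' + 10u = -3 - x.
Characteristic equation r² + 7r + 10 = 0 factors as (r + 2)(r + 5) = 0, so r = -2, -5.
Hence u_h = C1*exp(-2*x) + C2*exp(-5*x).
For the particular solution try u_p = A0 + A1*x. Substituting and matching coefficients of each power of x gives A0 = -23/100, A1 = -1/10, so u_p = -23/100 - x/10.
General solution: u = -23/100 - x/10 + C1*exp(-2*x) + C2*exp(-5*x).
Apply the initial conditions: u(0) = -23/100 + C1 + C2 = 2 and u'(0) = -1/10 - 5*C2 - 2*C1 = 5. Solving gives C1 = 65/12, C2 = -239/75.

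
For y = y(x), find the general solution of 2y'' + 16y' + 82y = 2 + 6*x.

Divide through by 2: y'' + 8y' + 41y = 1 + 3*x.
Characteristic equation r² + 8r + 41 = 0 has discriminant (8)² - 4·(41) = -100 < 0, so r = -4 ± 5i.
Hence y_h = C1*cos(5*x)*exp(-4*x) + C2*exp(-4*x)*sin(5*x).
For the particular solution try y_p = A0 + A1*x. Substituting and matching coefficients of each power of x gives A0 = 17/1681, A1 = 3/41, so y_p = 17/1681 + 3*x/41.

y = 17/1681 + 3*x/41 + C1*cos(5*x)*exp(-4*x) + C2*exp(-4*x)*sin(5*x)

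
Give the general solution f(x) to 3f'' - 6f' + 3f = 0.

Divide through by 3: f'' - 2f' + f = 0.
Characteristic equation r² - 2r + 1 = 0 has discriminant (-2)² - 4·(1) = 0, so r = 1 is a repeated root.
Hence f_h = (C1 + C2*x)*exp(x).

f = C1*exp(x) + C2*x*exp(x)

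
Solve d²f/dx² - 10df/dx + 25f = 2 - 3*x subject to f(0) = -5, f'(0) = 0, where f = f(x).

Characteristic equation r² - 10r + 25 = 0 has discriminant (-10)² - 4·(25) = 0, so r = 5 is a repeated root.
Hence f_h = (C1 + C2*x)*exp(5*x).
For the particular solution try f_p = A0 + A1*x. Substituting and matching coefficients of each power of x gives A0 = 4/125, A1 = -3/25, so f_p = 4/125 - 3*x/25.
General solution: f = 4/125 - 3*x/25 + C1*exp(5*x) + C2*x*exp(5*x).
Apply the initial conditions: f(0) = 4/125 + C1 = -5 and f'(0) = -3/25 + C2 + 5*C1 = 0. Solving gives C1 = -629/125, C2 = 632/25.

f = 4/125 - 629*exp(5*x)/125 - 3*x/25 + 632*x*exp(5*x)/25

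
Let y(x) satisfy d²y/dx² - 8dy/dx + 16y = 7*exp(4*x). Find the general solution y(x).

Characteristic equation r² - 8r + 16 = 0 has discriminant (-8)² - 4·(16) = 0, so r = 4 is a repeated root.
Hence y_h = (C1 + C2*x)*exp(4*x).
Since exp(4*x) solves the homogeneous equation (r = 4 is a root of multiplicity 2), multiply the trial by x^2. Try y_p = A*x^2*exp(4*x). Substituting into the equation and dividing by exp(4*x) gives A = 7/2, so y_p = 7*x^2*exp(4*x)/2.

y = C1*exp(4*x) + 7*x**2*exp(4*x)/2 + C2*x*exp(4*x)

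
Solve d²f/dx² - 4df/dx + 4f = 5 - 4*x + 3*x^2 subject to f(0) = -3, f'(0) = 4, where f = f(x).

f = 11/8 + x/2 - 35*exp(2*x)/8 + 3*x**2/4 + 49*x*exp(2*x)/4

Characteristic equation r² - 4r + 4 = 0 has discriminant (-4)² - 4·(4) = 0, so r = 2 is a repeated root.
Hence f_h = (C1 + C2*x)*exp(2*x).
For the particular solution try f_p = A0 + A1*x + A2*x^2. Substituting and matching coefficients of each power of x gives A0 = 11/8, A1 = 1/2, A2 = 3/4, so f_p = 11/8 + x/2 + 3*x^2/4.
General solution: f = 11/8 + x/2 + 3*x^2/4 + C1*exp(2*x) + C2*x*exp(2*x).
Apply the initial conditions: f(0) = 11/8 + C1 = -3 and f'(0) = 1/2 + C2 + 2*C1 = 4. Solving gives C1 = -35/8, C2 = 49/4.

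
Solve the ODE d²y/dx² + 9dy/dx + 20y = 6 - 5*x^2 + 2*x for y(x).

y = 143/800 - x**2/4 + 13*x/40 + C1*exp(-5*x) + C2*exp(-4*x)

Characteristic equation r² + 9r + 20 = 0 factors as (r + 5)(r + 4) = 0, so r = -5, -4.
Hence y_h = C1*exp(-5*x) + C2*exp(-4*x).
For the particular solution try y_p = A0 + A1*x + A2*x^2. Substituting and matching coefficients of each power of x gives A0 = 143/800, A1 = 13/40, A2 = -1/4, so y_p = 143/800 - x^2/4 + 13*x/40.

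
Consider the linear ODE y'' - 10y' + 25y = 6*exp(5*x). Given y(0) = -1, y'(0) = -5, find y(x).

y = -exp(5*x) + 3*x**2*exp(5*x)

Characteristic equation r² - 10r + 25 = 0 has discriminant (-10)² - 4·(25) = 0, so r = 5 is a repeated root.
Hence y_h = (C1 + C2*x)*exp(5*x).
Since exp(5*x) solves the homogeneous equation (r = 5 is a root of multiplicity 2), multiply the trial by x^2. Try y_p = A*x^2*exp(5*x). Substituting into the equation and dividing by exp(5*x) gives A = 3, so y_p = 3*x^2*exp(5*x).
General solution: y = C1*exp(5*x) + 3*x^2*exp(5*x) + C2*x*exp(5*x).
Apply the initial conditions: y(0) = C1 = -1 and y'(0) = C2 + 5*C1 = -5. Solving gives C1 = -1, C2 = 0.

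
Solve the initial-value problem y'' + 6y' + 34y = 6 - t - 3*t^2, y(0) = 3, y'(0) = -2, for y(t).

y = 891/4913 - 3*t**2/34 + t/578 + 13848*cos(5*t)*exp(-3*t)/4913 + 63419*exp(-3*t)*sin(5*t)/49130

Characteristic equation r² + 6r + 34 = 0 has discriminant (6)² - 4·(34) = -100 < 0, so r = -3 ± 5i.
Hence y_h = C1*cos(5*t)*exp(-3*t) + C2*exp(-3*t)*sin(5*t).
For the particular solution try y_p = A0 + A1*t + A2*t^2. Substituting and matching coefficients of each power of t gives A0 = 891/4913, A1 = 1/578, A2 = -3/34, so y_p = 891/4913 - 3*t^2/34 + t/578.
General solution: y = 891/4913 - 3*t^2/34 + t/578 + C1*cos(5*t)*exp(-3*t) + C2*exp(-3*t)*sin(5*t).
Apply the initial conditions: y(0) = 891/4913 + C1 = 3 and y'(0) = 1/578 - 3*C1 + 5*C2 = -2. Solving gives C1 = 13848/4913, C2 = 63419/49130.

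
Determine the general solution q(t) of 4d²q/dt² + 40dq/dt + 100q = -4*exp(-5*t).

Divide through by 4: q'' + 10q' + 25q = -exp(-5*t).
Characteristic equation r² + 10r + 25 = 0 has discriminant (10)² - 4·(25) = 0, so r = -5 is a repeated root.
Hence q_h = (C1 + C2*t)*exp(-5*t).
Since exp(-5*t) solves the homogeneous equation (r = -5 is a root of multiplicity 2), multiply the trial by t^2. Try q_p = A*t^2*exp(-5*t). Substituting into the equation and dividing by exp(-5*t) gives A = -1/2, so q_p = -t^2*exp(-5*t)/2.

q = C1*exp(-5*t) - t**2*exp(-5*t)/2 + C2*t*exp(-5*t)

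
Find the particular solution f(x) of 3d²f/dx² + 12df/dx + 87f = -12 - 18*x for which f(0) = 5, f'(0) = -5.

Divide through by 3: f'' + 4f' + 29f = -4 - 6*x.
Characteristic equation r² + 4r + 29 = 0 has discriminant (4)² - 4·(29) = -100 < 0, so r = -2 ± 5i.
Hence f_h = C1*cos(5*x)*exp(-2*x) + C2*exp(-2*x)*sin(5*x).
For the particular solution try f_p = A0 + A1*x. Substituting and matching coefficients of each power of x gives A0 = -92/841, A1 = -6/29, so f_p = -92/841 - 6*x/29.
General solution: f = -92/841 - 6*x/29 + C1*cos(5*x)*exp(-2*x) + C2*exp(-2*x)*sin(5*x).
Apply the initial conditions: f(0) = -92/841 + C1 = 5 and f'(0) = -6/29 - 2*C1 + 5*C2 = -5. Solving gives C1 = 4297/841, C2 = 4563/4205.

f = -92/841 - 6*x/29 + 4297*cos(5*x)*exp(-2*x)/841 + 4563*exp(-2*x)*sin(5*x)/4205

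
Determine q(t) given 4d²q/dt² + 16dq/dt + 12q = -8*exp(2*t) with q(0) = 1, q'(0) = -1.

Divide through by 4: q'' + 4q' + 3q = -2*exp(2*t).
Characteristic equation r² + 4r + 3 = 0 factors as (r + 3)(r + 1) = 0, so r = -3, -1.
Hence q_h = C1*exp(-3*t) + C2*exp(-t).
Try q_p = A*exp(2*t). Substituting into the equation and dividing by exp(2*t) gives A = -2/15, so q_p = -2*exp(2*t)/15.
General solution: q = -2*exp(2*t)/15 + C1*exp(-3*t) + C2*exp(-t).
Apply the initial conditions: q(0) = -2/15 + C1 + C2 = 1 and q'(0) = -4/15 - C2 - 3*C1 = -1. Solving gives C1 = -1/5, C2 = 4/3.

q = -2*exp(2*t)/15 - exp(-3*t)/5 + 4*exp(-t)/3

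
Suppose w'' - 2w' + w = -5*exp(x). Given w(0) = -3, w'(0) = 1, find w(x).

w = -3*exp(x) + 4*x*exp(x) - 5*x**2*exp(x)/2

Characteristic equation r² - 2r + 1 = 0 has discriminant (-2)² - 4·(1) = 0, so r = 1 is a repeated root.
Hence w_h = (C1 + C2*x)*exp(x).
Since exp(x) solves the homogeneous equation (r = 1 is a root of multiplicity 2), multiply the trial by x^2. Try w_p = A*x^2*exp(x). Substituting into the equation and dividing by exp(x) gives A = -5/2, so w_p = -5*x^2*exp(x)/2.
General solution: w = C1*exp(x) - 5*x^2*exp(x)/2 + C2*x*exp(x).
Apply the initial conditions: w(0) = C1 = -3 and w'(0) = C1 + C2 = 1. Solving gives C1 = -3, C2 = 4.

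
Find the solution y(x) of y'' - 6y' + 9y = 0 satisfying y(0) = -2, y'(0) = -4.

Characteristic equation r² - 6r + 9 = 0 has discriminant (-6)² - 4·(9) = 0, so r = 3 is a repeated root.
Hence y_h = (C1 + C2*x)*exp(3*x).
Apply the initial conditions: y(0) = C1 = -2 and y'(0) = C2 + 3*C1 = -4. Solving gives C1 = -2, C2 = 2.

y = -2*exp(3*x) + 2*x*exp(3*x)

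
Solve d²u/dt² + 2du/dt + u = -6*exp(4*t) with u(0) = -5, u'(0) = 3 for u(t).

Characteristic equation r² + 2r + 1 = 0 has discriminant (2)² - 4·(1) = 0, so r = -1 is a repeated root.
Hence u_h = (C1 + C2*t)*exp(-t).
Try u_p = A*exp(4*t). Substituting into the equation and dividing by exp(4*t) gives A = -6/25, so u_p = -6*exp(4*t)/25.
General solution: u = -6*exp(4*t)/25 + C1*exp(-t) + C2*t*exp(-t).
Apply the initial conditions: u(0) = -6/25 + C1 = -5 and u'(0) = -24/25 + C2 - C1 = 3. Solving gives C1 = -119/25, C2 = -4/5.

u = -119*exp(-t)/25 - 6*exp(4*t)/25 - 4*t*exp(-t)/5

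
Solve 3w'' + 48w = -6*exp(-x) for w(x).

Divide through by 3: w'' + 16w = -2*exp(-x).
Characteristic equation r² + 16 = 0 has discriminant (0)² - 4·(16) = -64 < 0, so r = ± 4i.
Hence w_h = C1*cos(4*x) + C2*sin(4*x).
Try w_p = A*exp(-x). Substituting into the equation and dividing by exp(-x) gives A = -2/17, so w_p = -2*exp(-x)/17.

w = -2*exp(-x)/17 + C1*cos(4*x) + C2*sin(4*x)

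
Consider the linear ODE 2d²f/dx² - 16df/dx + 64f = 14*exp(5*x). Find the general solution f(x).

f = 7*exp(5*x)/17 + C1*cos(4*x)*exp(4*x) + C2*exp(4*x)*sin(4*x)

Divide through by 2: f'' - 8f' + 32f = 7*exp(5*x).
Characteristic equation r² - 8r + 32 = 0 has discriminant (-8)² - 4·(32) = -64 < 0, so r = 4 ± 4i.
Hence f_h = C1*cos(4*x)*exp(4*x) + C2*exp(4*x)*sin(4*x).
Try f_p = A*exp(5*x). Substituting into the equation and dividing by exp(5*x) gives A = 7/17, so f_p = 7*exp(5*x)/17.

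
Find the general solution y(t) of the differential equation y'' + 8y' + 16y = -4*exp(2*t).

y = -exp(2*t)/9 + C1*exp(-4*t) + C2*t*exp(-4*t)

Characteristic equation r² + 8r + 16 = 0 has discriminant (8)² - 4·(16) = 0, so r = -4 is a repeated root.
Hence y_h = (C1 + C2*t)*exp(-4*t).
Try y_p = A*exp(2*t). Substituting into the equation and dividing by exp(2*t) gives A = -1/9, so y_p = -exp(2*t)/9.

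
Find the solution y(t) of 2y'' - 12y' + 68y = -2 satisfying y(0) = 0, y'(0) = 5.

y = -1/34 + cos(5*t)*exp(3*t)/34 + 167*exp(3*t)*sin(5*t)/170

Divide through by 2: y'' - 6y' + 34y = -1.
Characteristic equation r² - 6r + 34 = 0 has discriminant (-6)² - 4·(34) = -100 < 0, so r = 3 ± 5i.
Hence y_h = C1*cos(5*t)*exp(3*t) + C2*exp(3*t)*sin(5*t).
For the particular solution try y_p = A0. Substituting and matching coefficients of each power of t gives A0 = -1/34, so y_p = -1/34.
General solution: y = -1/34 + C1*cos(5*t)*exp(3*t) + C2*exp(3*t)*sin(5*t).
Apply the initial conditions: y(0) = -1/34 + C1 = 0 and y'(0) = 3*C1 + 5*C2 = 5. Solving gives C1 = 1/34, C2 = 167/170.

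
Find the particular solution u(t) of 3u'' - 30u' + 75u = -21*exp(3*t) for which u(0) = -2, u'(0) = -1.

Divide through by 3: u'' - 10u' + 25u = -7*exp(3*t).
Characteristic equation r² - 10r + 25 = 0 has discriminant (-10)² - 4·(25) = 0, so r = 5 is a repeated root.
Hence u_h = (C1 + C2*t)*exp(5*t).
Try u_p = A*exp(3*t). Substituting into the equation and dividing by exp(3*t) gives A = -7/4, so u_p = -7*exp(3*t)/4.
General solution: u = -7*exp(3*t)/4 + C1*exp(5*t) + C2*t*exp(5*t).
Apply the initial conditions: u(0) = -7/4 + C1 = -2 and u'(0) = -21/4 + C2 + 5*C1 = -1. Solving gives C1 = -1/4, C2 = 11/2.

u = -7*exp(3*t)/4 - exp(5*t)/4 + 11*t*exp(5*t)/2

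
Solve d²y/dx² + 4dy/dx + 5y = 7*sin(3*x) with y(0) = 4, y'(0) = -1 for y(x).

y = -21*cos(3*x)/40 - 7*sin(3*x)/40 + 181*cos(x)*exp(-2*x)/40 + 343*exp(-2*x)*sin(x)/40

Characteristic equation r² + 4r + 5 = 0 has discriminant (4)² - 4·(5) = -4 < 0, so r = -2 ± i.
Hence y_h = C1*cos(x)*exp(-2*x) + C2*exp(-2*x)*sin(x).
Try y_p = A*cos(3*x) + B*sin(3*x). Substituting and equating the coefficients of cos(3x) and sin(3x) gives A = -21/40, B = -7/40, so y_p = -21*cos(3*x)/40 - 7*sin(3*x)/40.
General solution: y = -21*cos(3*x)/40 - 7*sin(3*x)/40 + C1*cos(x)*exp(-2*x) + C2*exp(-2*x)*sin(x).
Apply the initial conditions: y(0) = -21/40 + C1 = 4 and y'(0) = -21/40 + C2 - 2*C1 = -1. Solving gives C1 = 181/40, C2 = 343/40.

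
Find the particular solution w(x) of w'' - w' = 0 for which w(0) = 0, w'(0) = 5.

w = -5 + 5*exp(x)

Characteristic equation r² - r = 0 factors as (r - 1)r = 0, so r = 1, 0.
Hence w_h = C1*exp(x) + C2.
Apply the initial conditions: w(0) = C1 + C2 = 0 and w'(0) = C1 = 5. Solving gives C1 = 5, C2 = -5.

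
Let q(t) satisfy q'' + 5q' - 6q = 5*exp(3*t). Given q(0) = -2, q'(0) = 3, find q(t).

q = -40*exp(-6*t)/63 - 23*exp(t)/14 + 5*exp(3*t)/18

Characteristic equation r² + 5r - 6 = 0 factors as (r + 6)(r - 1) = 0, so r = -6, 1.
Hence q_h = C1*exp(-6*t) + C2*exp(t).
Try q_p = A*exp(3*t). Substituting into the equation and dividing by exp(3*t) gives A = 5/18, so q_p = 5*exp(3*t)/18.
General solution: q = 5*exp(3*t)/18 + C1*exp(-6*t) + C2*exp(t).
Apply the initial conditions: q(0) = 5/18 + C1 + C2 = -2 and q'(0) = 5/6 + C2 - 6*C1 = 3. Solving gives C1 = -40/63, C2 = -23/14.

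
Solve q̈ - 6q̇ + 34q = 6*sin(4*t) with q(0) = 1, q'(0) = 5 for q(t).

q = 3*sin(4*t)/25 + 4*cos(4*t)/25 + 2*exp(3*t)*sin(5*t)/5 + 21*cos(5*t)*exp(3*t)/25

Characteristic equation r² - 6r + 34 = 0 has discriminant (-6)² - 4·(34) = -100 < 0, so r = 3 ± 5i.
Hence q_h = C1*cos(5*t)*exp(3*t) + C2*exp(3*t)*sin(5*t).
Try q_p = A*cos(4*t) + B*sin(4*t). Substituting and equating the coefficients of cos(4t) and sin(4t) gives A = 4/25, B = 3/25, so q_p = 3*sin(4*t)/25 + 4*cos(4*t)/25.
General solution: q = 3*sin(4*t)/25 + 4*cos(4*t)/25 + C1*cos(5*t)*exp(3*t) + C2*exp(3*t)*sin(5*t).
Apply the initial conditions: q(0) = 4/25 + C1 = 1 and q'(0) = 12/25 + 3*C1 + 5*C2 = 5. Solving gives C1 = 21/25, C2 = 2/5.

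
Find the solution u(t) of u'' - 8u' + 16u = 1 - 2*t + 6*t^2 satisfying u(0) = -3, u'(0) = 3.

Characteristic equation r² - 8r + 16 = 0 has discriminant (-8)² - 4·(16) = 0, so r = 4 is a repeated root.
Hence u_h = (C1 + C2*t)*exp(4*t).
For the particular solution try u_p = A0 + A1*t + A2*t^2. Substituting and matching coefficients of each power of t gives A0 = 9/64, A1 = 1/4, A2 = 3/8, so u_p = 9/64 + t/4 + 3*t^2/8.
General solution: u = 9/64 + t/4 + 3*t^2/8 + C1*exp(4*t) + C2*t*exp(4*t).
Apply the initial conditions: u(0) = 9/64 + C1 = -3 and u'(0) = 1/4 + C2 + 4*C1 = 3. Solving gives C1 = -201/64, C2 = 245/16.

u = 9/64 - 201*exp(4*t)/64 + t/4 + 3*t**2/8 + 245*t*exp(4*t)/16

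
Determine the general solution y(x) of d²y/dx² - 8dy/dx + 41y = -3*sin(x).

y = -15*sin(x)/208 - 3*cos(x)/208 + C1*cos(5*x)*exp(4*x) + C2*exp(4*x)*sin(5*x)

Characteristic equation r² - 8r + 41 = 0 has discriminant (-8)² - 4·(41) = -100 < 0, so r = 4 ± 5i.
Hence y_h = C1*cos(5*x)*exp(4*x) + C2*exp(4*x)*sin(5*x).
Try y_p = A*cos(x) + B*sin(x). Substituting and equating the coefficients of cos(x) and sin(x) gives A = -3/208, B = -15/208, so y_p = -15*sin(x)/208 - 3*cos(x)/208.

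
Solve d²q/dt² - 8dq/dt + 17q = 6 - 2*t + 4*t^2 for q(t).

q = 1838/4913 + 4*t**2/17 + 30*t/289 + C1*cos(t)*exp(4*t) + C2*exp(4*t)*sin(t)

Characteristic equation r² - 8r + 17 = 0 has discriminant (-8)² - 4·(17) = -4 < 0, so r = 4 ± i.
Hence q_h = C1*cos(t)*exp(4*t) + C2*exp(4*t)*sin(t).
For the particular solution try q_p = A0 + A1*t + A2*t^2. Substituting and matching coefficients of each power of t gives A0 = 1838/4913, A1 = 30/289, A2 = 4/17, so q_p = 1838/4913 + 4*t^2/17 + 30*t/289.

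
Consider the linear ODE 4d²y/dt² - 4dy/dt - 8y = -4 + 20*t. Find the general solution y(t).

y = 7/4 - 5*t/2 + C1*exp(2*t) + C2*exp(-t)

Divide through by 4: y'' - y' - 2y = -1 + 5*t.
Characteristic equation r² - r - 2 = 0 factors as (r - 2)(r + 1) = 0, so r = 2, -1.
Hence y_h = C1*exp(2*t) + C2*exp(-t).
For the particular solution try y_p = A0 + A1*t. Substituting and matching coefficients of each power of t gives A0 = 7/4, A1 = -5/2, so y_p = 7/4 - 5*t/2.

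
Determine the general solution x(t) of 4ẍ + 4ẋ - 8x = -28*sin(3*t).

x = 21*cos(3*t)/130 + 77*sin(3*t)/130 + C1*exp(-2*t) + C2*exp(t)

Divide through by 4: x'' + x' - 2x = -7*sin(3*t).
Characteristic equation r² + r - 2 = 0 factors as (r + 2)(r - 1) = 0, so r = -2, 1.
Hence x_h = C1*exp(-2*t) + C2*exp(t).
Try x_p = A*cos(3*t) + B*sin(3*t). Substituting and equating the coefficients of cos(3t) and sin(3t) gives A = 21/130, B = 77/130, so x_p = 21*cos(3*t)/130 + 77*sin(3*t)/130.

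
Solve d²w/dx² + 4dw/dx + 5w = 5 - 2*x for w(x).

w = 33/25 - 2*x/5 + C1*cos(x)*exp(-2*x) + C2*exp(-2*x)*sin(x)

Characteristic equation r² + 4r + 5 = 0 has discriminant (4)² - 4·(5) = -4 < 0, so r = -2 ± i.
Hence w_h = C1*cos(x)*exp(-2*x) + C2*exp(-2*x)*sin(x).
For the particular solution try w_p = A0 + A1*x. Substituting and matching coefficients of each power of x gives A0 = 33/25, A1 = -2/5, so w_p = 33/25 - 2*x/5.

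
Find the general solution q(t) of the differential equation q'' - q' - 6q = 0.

Characteristic equation r² - r - 6 = 0 factors as (r + 2)(r - 3) = 0, so r = -2, 3.
Hence q_h = C1*exp(-2*t) + C2*exp(3*t).

q = C1*exp(-2*t) + C2*exp(3*t)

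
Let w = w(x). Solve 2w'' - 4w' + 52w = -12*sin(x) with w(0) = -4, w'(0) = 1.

w = -150*sin(x)/629 - 12*cos(x)/629 - 2504*cos(5*x)*exp(x)/629 + 3283*exp(x)*sin(5*x)/3145

Divide through by 2: w'' - 2w' + 26w = -6*sin(x).
Characteristic equation r² - 2r + 26 = 0 has discriminant (-2)² - 4·(26) = -100 < 0, so r = 1 ± 5i.
Hence w_h = C1*cos(5*x)*exp(x) + C2*exp(x)*sin(5*x).
Try w_p = A*cos(x) + B*sin(x). Substituting and equating the coefficients of cos(x) and sin(x) gives A = -12/629, B = -150/629, so w_p = -150*sin(x)/629 - 12*cos(x)/629.
General solution: w = -150*sin(x)/629 - 12*cos(x)/629 + C1*cos(5*x)*exp(x) + C2*exp(x)*sin(5*x).
Apply the initial conditions: w(0) = -12/629 + C1 = -4 and w'(0) = -150/629 + C1 + 5*C2 = 1. Solving gives C1 = -2504/629, C2 = 3283/3145.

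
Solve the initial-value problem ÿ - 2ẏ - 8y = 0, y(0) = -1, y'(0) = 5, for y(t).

y = exp(4*t)/2 - 3*exp(-2*t)/2

Characteristic equation r² - 2r - 8 = 0 factors as (r + 2)(r - 4) = 0, so r = -2, 4.
Hence y_h = C1*exp(-2*t) + C2*exp(4*t).
Apply the initial conditions: y(0) = C1 + C2 = -1 and y'(0) = -2*C1 + 4*C2 = 5. Solving gives C1 = -3/2, C2 = 1/2.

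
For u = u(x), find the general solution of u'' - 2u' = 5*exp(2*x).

Characteristic equation r² - 2r = 0 factors as (r - 2)r = 0, so r = 2, 0.
Hence u_h = C1*exp(2*x) + C2.
Since exp(2*x) solves the homogeneous equation (r = 2 is a root of multiplicity 1), multiply the trial by x. Try u_p = A*x*exp(2*x). Substituting into the equation and dividing by exp(2*x) gives A = 5/2, so u_p = 5*x*exp(2*x)/2.

u = C2 + C1*exp(2*x) + 5*x*exp(2*x)/2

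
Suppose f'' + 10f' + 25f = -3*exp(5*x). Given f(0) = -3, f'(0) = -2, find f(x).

f = -297*exp(-5*x)/100 - 3*exp(5*x)/100 - 167*x*exp(-5*x)/10

Characteristic equation r² + 10r + 25 = 0 has discriminant (10)² - 4·(25) = 0, so r = -5 is a repeated root.
Hence f_h = (C1 + C2*x)*exp(-5*x).
Try f_p = A*exp(5*x). Substituting into the equation and dividing by exp(5*x) gives A = -3/100, so f_p = -3*exp(5*x)/100.
General solution: f = -3*exp(5*x)/100 + C1*exp(-5*x) + C2*x*exp(-5*x).
Apply the initial conditions: f(0) = -3/100 + C1 = -3 and f'(0) = -3/20 + C2 - 5*C1 = -2. Solving gives C1 = -297/100, C2 = -167/10.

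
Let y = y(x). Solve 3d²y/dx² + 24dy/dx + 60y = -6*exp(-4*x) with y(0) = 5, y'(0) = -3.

y = -exp(-4*x)/2 + 11*cos(2*x)*exp(-4*x)/2 + 17*exp(-4*x)*sin(2*x)/2

Divide through by 3: y'' + 8y' + 20y = -2*exp(-4*x).
Characteristic equation r² + 8r + 20 = 0 has discriminant (8)² - 4·(20) = -16 < 0, so r = -4 ± 2i.
Hence y_h = C1*cos(2*x)*exp(-4*x) + C2*exp(-4*x)*sin(2*x).
Try y_p = A*exp(-4*x). Substituting into the equation and dividing by exp(-4*x) gives A = -1/2, so y_p = -exp(-4*x)/2.
General solution: y = -exp(-4*x)/2 + C1*cos(2*x)*exp(-4*x) + C2*exp(-4*x)*sin(2*x).
Apply the initial conditions: y(0) = -1/2 + C1 = 5 and y'(0) = 2 - 4*C1 + 2*C2 = -3. Solving gives C1 = 11/2, C2 = 17/2.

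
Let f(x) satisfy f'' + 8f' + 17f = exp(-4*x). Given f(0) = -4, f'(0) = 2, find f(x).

f = -14*exp(-4*x)*sin(x) - 5*cos(x)*exp(-4*x) + exp(-4*x)

Characteristic equation r² + 8r + 17 = 0 has discriminant (8)² - 4·(17) = -4 < 0, so r = -4 ± i.
Hence f_h = C1*cos(x)*exp(-4*x) + C2*exp(-4*x)*sin(x).
Try f_p = A*exp(-4*x). Substituting into the equation and dividing by exp(-4*x) gives A = 1, so f_p = exp(-4*x).
General solution: f = C1*cos(x)*exp(-4*x) + C2*exp(-4*x)*sin(x) + exp(-4*x).
Apply the initial conditions: f(0) = 1 + C1 = -4 and f'(0) = -4 + C2 - 4*C1 = 2. Solving gives C1 = -5, C2 = -14.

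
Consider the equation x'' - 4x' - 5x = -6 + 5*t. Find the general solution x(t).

x = 2 - t + C1*exp(5*t) + C2*exp(-t)

Characteristic equation r² - 4r - 5 = 0 factors as (r - 5)(r + 1) = 0, so r = 5, -1.
Hence x_h = C1*exp(5*t) + C2*exp(-t).
For the particular solution try x_p = A0 + A1*t. Substituting and matching coefficients of each power of t gives A0 = 2, A1 = -1, so x_p = 2 - t.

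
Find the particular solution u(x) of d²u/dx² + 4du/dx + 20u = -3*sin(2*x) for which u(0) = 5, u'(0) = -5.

Characteristic equation r² + 4r + 20 = 0 has discriminant (4)² - 4·(20) = -64 < 0, so r = -2 ± 4i.
Hence u_h = C1*cos(4*x)*exp(-2*x) + C2*exp(-2*x)*sin(4*x).
Try u_p = A*cos(2*x) + B*sin(2*x). Substituting and equating the coefficients of cos(2x) and sin(2x) gives A = 3/40, B = -3/20, so u_p = -3*sin(2*x)/20 + 3*cos(2*x)/40.
General solution: u = -3*sin(2*x)/20 + 3*cos(2*x)/40 + C1*cos(4*x)*exp(-2*x) + C2*exp(-2*x)*sin(4*x).
Apply the initial conditions: u(0) = 3/40 + C1 = 5 and u'(0) = -3/10 - 2*C1 + 4*C2 = -5. Solving gives C1 = 197/40, C2 = 103/80.

u = -3*sin(2*x)/20 + 3*cos(2*x)/40 + 103*exp(-2*x)*sin(4*x)/80 + 197*cos(4*x)*exp(-2*x)/40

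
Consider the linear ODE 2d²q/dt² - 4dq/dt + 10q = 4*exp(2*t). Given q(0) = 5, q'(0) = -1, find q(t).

q = 2*exp(2*t)/5 - 16*exp(t)*sin(2*t)/5 + 23*cos(2*t)*exp(t)/5

Divide through by 2: q'' - 2q' + 5q = 2*exp(2*t).
Characteristic equation r² - 2r + 5 = 0 has discriminant (-2)² - 4·(5) = -16 < 0, so r = 1 ± 2i.
Hence q_h = C1*cos(2*t)*exp(t) + C2*exp(t)*sin(2*t).
Try q_p = A*exp(2*t). Substituting into the equation and dividing by exp(2*t) gives A = 2/5, so q_p = 2*exp(2*t)/5.
General solution: q = 2*exp(2*t)/5 + C1*cos(2*t)*exp(t) + C2*exp(t)*sin(2*t).
Apply the initial conditions: q(0) = 2/5 + C1 = 5 and q'(0) = 4/5 + C1 + 2*C2 = -1. Solving gives C1 = 23/5, C2 = -16/5.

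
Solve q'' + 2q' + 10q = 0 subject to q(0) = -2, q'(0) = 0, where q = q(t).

q = -2*cos(3*t)*exp(-t) - 2*exp(-t)*sin(3*t)/3

Characteristic equation r² + 2r + 10 = 0 has discriminant (2)² - 4·(10) = -36 < 0, so r = -1 ± 3i.
Hence q_h = C1*cos(3*t)*exp(-t) + C2*exp(-t)*sin(3*t).
Apply the initial conditions: q(0) = C1 = -2 and q'(0) = -C1 + 3*C2 = 0. Solving gives C1 = -2, C2 = -2/3.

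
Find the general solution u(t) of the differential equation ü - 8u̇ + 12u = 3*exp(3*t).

Characteristic equation r² - 8r + 12 = 0 factors as (r - 6)(r - 2) = 0, so r = 6, 2.
Hence u_h = C1*exp(6*t) + C2*exp(2*t).
Try u_p = A*exp(3*t). Substituting into the equation and dividing by exp(3*t) gives A = -1, so u_p = -exp(3*t).

u = -exp(3*t) + C1*exp(6*t) + C2*exp(2*t)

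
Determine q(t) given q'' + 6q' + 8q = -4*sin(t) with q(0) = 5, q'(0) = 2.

Characteristic equation r² + 6r + 8 = 0 factors as (r + 4)(r + 2) = 0, so r = -4, -2.
Hence q_h = C1*exp(-4*t) + C2*exp(-2*t).
Try q_p = A*cos(t) + B*sin(t). Substituting and equating the coefficients of cos(t) and sin(t) gives A = 24/85, B = -28/85, so q_p = -28*sin(t)/85 + 24*cos(t)/85.
General solution: q = -28*sin(t)/85 + 24*cos(t)/85 + C1*exp(-4*t) + C2*exp(-2*t).
Apply the initial conditions: q(0) = 24/85 + C1 + C2 = 5 and q'(0) = -28/85 - 4*C1 - 2*C2 = 2. Solving gives C1 = -100/17, C2 = 53/5.

q = -100*exp(-4*t)/17 - 28*sin(t)/85 + 24*cos(t)/85 + 53*exp(-2*t)/5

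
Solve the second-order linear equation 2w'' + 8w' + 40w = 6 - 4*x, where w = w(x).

Divide through by 2: w'' + 4w' + 20w = 3 - 2*x.
Characteristic equation r² + 4r + 20 = 0 has discriminant (4)² - 4·(20) = -64 < 0, so r = -2 ± 4i.
Hence w_h = C1*cos(4*x)*exp(-2*x) + C2*exp(-2*x)*sin(4*x).
For the particular solution try w_p = A0 + A1*x. Substituting and matching coefficients of each power of x gives A0 = 17/100, A1 = -1/10, so w_p = 17/100 - x/10.

w = 17/100 - x/10 + C1*cos(4*x)*exp(-2*x) + C2*exp(-2*x)*sin(4*x)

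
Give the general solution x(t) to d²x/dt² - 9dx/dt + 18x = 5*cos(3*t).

x = -sin(3*t)/6 + cos(3*t)/18 + C1*exp(3*t) + C2*exp(6*t)

Characteristic equation r² - 9r + 18 = 0 factors as (r - 3)(r - 6) = 0, so r = 3, 6.
Hence x_h = C1*exp(3*t) + C2*exp(6*t).
Try x_p = A*cos(3*t) + B*sin(3*t). Substituting and equating the coefficients of cos(3t) and sin(3t) gives A = 1/18, B = -1/6, so x_p = -sin(3*t)/6 + cos(3*t)/18.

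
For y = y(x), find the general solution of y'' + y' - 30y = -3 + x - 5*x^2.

Characteristic equation r² + r - 30 = 0 factors as (r + 6)(r - 5) = 0, so r = -6, 5.
Hence y_h = C1*exp(-6*x) + C2*exp(5*x).
For the particular solution try y_p = A0 + A1*x + A2*x^2. Substituting and matching coefficients of each power of x gives A0 = 149/1350, A1 = -1/45, A2 = 1/6, so y_p = 149/1350 - x/45 + x^2/6.

y = 149/1350 - x/45 + x**2/6 + C1*exp(-6*x) + C2*exp(5*x)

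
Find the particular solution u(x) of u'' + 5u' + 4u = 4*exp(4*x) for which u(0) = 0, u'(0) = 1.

Characteristic equation r² + 5r + 4 = 0 factors as (r + 4)(r + 1) = 0, so r = -4, -1.
Hence u_h = C1*exp(-4*x) + C2*exp(-x).
Try u_p = A*exp(4*x). Substituting into the equation and dividing by exp(4*x) gives A = 1/10, so u_p = exp(4*x)/10.
General solution: u = exp(4*x)/10 + C1*exp(-4*x) + C2*exp(-x).
Apply the initial conditions: u(0) = 1/10 + C1 + C2 = 0 and u'(0) = 2/5 - C2 - 4*C1 = 1. Solving gives C1 = -1/6, C2 = 1/15.

u = -exp(-4*x)/6 + exp(4*x)/10 + exp(-x)/15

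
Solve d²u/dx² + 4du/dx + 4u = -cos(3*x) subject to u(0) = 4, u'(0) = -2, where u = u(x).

u = -12*sin(3*x)/169 + 5*cos(3*x)/169 + 671*exp(-2*x)/169 + 80*x*exp(-2*x)/13

Characteristic equation r² + 4r + 4 = 0 has discriminant (4)² - 4·(4) = 0, so r = -2 is a repeated root.
Hence u_h = (C1 + C2*x)*exp(-2*x).
Try u_p = A*cos(3*x) + B*sin(3*x). Substituting and equating the coefficients of cos(3x) and sin(3x) gives A = 5/169, B = -12/169, so u_p = -12*sin(3*x)/169 + 5*cos(3*x)/169.
General solution: u = -12*sin(3*x)/169 + 5*cos(3*x)/169 + C1*exp(-2*x) + C2*x*exp(-2*x).
Apply the initial conditions: u(0) = 5/169 + C1 = 4 and u'(0) = -36/169 + C2 - 2*C1 = -2. Solving gives C1 = 671/169, C2 = 80/13.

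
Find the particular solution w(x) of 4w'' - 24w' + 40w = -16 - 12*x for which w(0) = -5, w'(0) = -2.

Divide through by 4: w'' - 6w' + 10w = -4 - 3*x.
Characteristic equation r² - 6r + 10 = 0 has discriminant (-6)² - 4·(10) = -4 < 0, so r = 3 ± i.
Hence w_h = C1*cos(x)*exp(3*x) + C2*exp(3*x)*sin(x).
For the particular solution try w_p = A0 + A1*x. Substituting and matching coefficients of each power of x gives A0 = -29/50, A1 = -3/10, so w_p = -29/50 - 3*x/10.
General solution: w = -29/50 - 3*x/10 + C1*cos(x)*exp(3*x) + C2*exp(3*x)*sin(x).
Apply the initial conditions: w(0) = -29/50 + C1 = -5 and w'(0) = -3/10 + C2 + 3*C1 = -2. Solving gives C1 = -221/50, C2 = 289/25.

w = -29/50 - 3*x/10 - 221*cos(x)*exp(3*x)/50 + 289*exp(3*x)*sin(x)/25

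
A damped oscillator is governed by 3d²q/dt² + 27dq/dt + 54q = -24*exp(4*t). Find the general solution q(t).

q = -4*exp(4*t)/35 + C1*exp(-3*t) + C2*exp(-6*t)

Divide through by 3: q'' + 9q' + 18q = -8*exp(4*t).
Characteristic equation r² + 9r + 18 = 0 factors as (r + 3)(r + 6) = 0, so r = -3, -6.
Hence q_h = C1*exp(-3*t) + C2*exp(-6*t).
Try q_p = A*exp(4*t). Substituting into the equation and dividing by exp(4*t) gives A = -4/35, so q_p = -4*exp(4*t)/35.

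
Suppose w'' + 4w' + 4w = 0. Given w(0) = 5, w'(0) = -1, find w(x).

w = 5*exp(-2*x) + 9*x*exp(-2*x)

Characteristic equation r² + 4r + 4 = 0 has discriminant (4)² - 4·(4) = 0, so r = -2 is a repeated root.
Hence w_h = (C1 + C2*x)*exp(-2*x).
Apply the initial conditions: w(0) = C1 = 5 and w'(0) = C2 - 2*C1 = -1. Solving gives C1 = 5, C2 = 9.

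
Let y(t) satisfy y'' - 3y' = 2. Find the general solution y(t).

Characteristic equation r² - 3r = 0 factors as (r - 3)r = 0, so r = 3, 0.
Hence y_h = C1*exp(3*t) + C2.
Since 0 is a characteristic root (multiplicity 1), multiply the polynomial trial by t: try y_p = A0*t. Substituting and matching coefficients of each power of t gives A0 = -2/3, so y_p = -2*t/3.

y = C2 - 2*t/3 + C1*exp(3*t)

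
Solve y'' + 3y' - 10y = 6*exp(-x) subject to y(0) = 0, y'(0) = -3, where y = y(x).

Characteristic equation r² + 3r - 10 = 0 factors as (r - 2)(r + 5) = 0, so r = 2, -5.
Hence y_h = C1*exp(2*x) + C2*exp(-5*x).
Try y_p = A*exp(-x). Substituting into the equation and dividing by exp(-x) gives A = -1/2, so y_p = -exp(-x)/2.
General solution: y = -exp(-x)/2 + C1*exp(2*x) + C2*exp(-5*x).
Apply the initial conditions: y(0) = -1/2 + C1 + C2 = 0 and y'(0) = 1/2 - 5*C2 + 2*C1 = -3. Solving gives C1 = -1/7, C2 = 9/14.

y = -exp(-x)/2 - exp(2*x)/7 + 9*exp(-5*x)/14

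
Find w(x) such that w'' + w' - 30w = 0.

w = C1*exp(5*x) + C2*exp(-6*x)

Characteristic equation r² + r - 30 = 0 factors as (r - 5)(r + 6) = 0, so r = 5, -6.
Hence w_h = C1*exp(5*x) + C2*exp(-6*x).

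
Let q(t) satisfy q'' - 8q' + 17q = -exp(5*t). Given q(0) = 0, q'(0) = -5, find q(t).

Characteristic equation r² - 8r + 17 = 0 has discriminant (-8)² - 4·(17) = -4 < 0, so r = 4 ± i.
Hence q_h = C1*cos(t)*exp(4*t) + C2*exp(4*t)*sin(t).
Try q_p = A*exp(5*t). Substituting into the equation and dividing by exp(5*t) gives A = -1/2, so q_p = -exp(5*t)/2.
General solution: q = -exp(5*t)/2 + C1*cos(t)*exp(4*t) + C2*exp(4*t)*sin(t).
Apply the initial conditions: q(0) = -1/2 + C1 = 0 and q'(0) = -5/2 + C2 + 4*C1 = -5. Solving gives C1 = 1/2, C2 = -9/2.

q = -exp(5*t)/2 + cos(t)*exp(4*t)/2 - 9*exp(4*t)*sin(t)/2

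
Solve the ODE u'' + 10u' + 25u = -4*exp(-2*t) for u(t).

u = -4*exp(-2*t)/9 + C1*exp(-5*t) + C2*t*exp(-5*t)

Characteristic equation r² + 10r + 25 = 0 has discriminant (10)² - 4·(25) = 0, so r = -5 is a repeated root.
Hence u_h = (C1 + C2*t)*exp(-5*t).
Try u_p = A*exp(-2*t). Substituting into the equation and dividing by exp(-2*t) gives A = -4/9, so u_p = -4*exp(-2*t)/9.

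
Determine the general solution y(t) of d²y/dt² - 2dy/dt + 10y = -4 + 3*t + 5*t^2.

y = -2/5 + t/2 + t**2/2 + C1*cos(3*t)*exp(t) + C2*exp(t)*sin(3*t)

Characteristic equation r² - 2r + 10 = 0 has discriminant (-2)² - 4·(10) = -36 < 0, so r = 1 ± 3i.
Hence y_h = C1*cos(3*t)*exp(t) + C2*exp(t)*sin(3*t).
For the particular solution try y_p = A0 + A1*t + A2*t^2. Substituting and matching coefficients of each power of t gives A0 = -2/5, A1 = 1/2, A2 = 1/2, so y_p = -2/5 + t/2 + t^2/2.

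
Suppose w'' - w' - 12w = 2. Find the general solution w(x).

Characteristic equation r² - r - 12 = 0 factors as (r + 3)(r - 4) = 0, so r = -3, 4.
Hence w_h = C1*exp(-3*x) + C2*exp(4*x).
For the particular solution try w_p = A0. Substituting and matching coefficients of each power of x gives A0 = -1/6, so w_p = -1/6.

w = -1/6 + C1*exp(-3*x) + C2*exp(4*x)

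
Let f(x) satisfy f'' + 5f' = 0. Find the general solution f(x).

f = C2 + C1*exp(-5*x)

Characteristic equation r² + 5r = 0 factors as (r + 5)r = 0, so r = -5, 0.
Hence f_h = C1*exp(-5*x) + C2.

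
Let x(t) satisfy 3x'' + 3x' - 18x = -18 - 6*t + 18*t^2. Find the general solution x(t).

x = 2/3 - t**2 + C1*exp(2*t) + C2*exp(-3*t)

Divide through by 3: x'' + x' - 6x = -6 - 2*t + 6*t^2.
Characteristic equation r² + r - 6 = 0 factors as (r - 2)(r + 3) = 0, so r = 2, -3.
Hence x_h = C1*exp(2*t) + C2*exp(-3*t).
For the particular solution try x_p = A0 + A1*t + A2*t^2. Substituting and matching coefficients of each power of t gives A0 = 2/3, A1 = 0, A2 = -1, so x_p = 2/3 - t^2.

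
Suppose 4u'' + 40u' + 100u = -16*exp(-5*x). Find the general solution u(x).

Divide through by 4: u'' + 10u' + 25u = -4*exp(-5*x).
Characteristic equation r² + 10r + 25 = 0 has discriminant (10)² - 4·(25) = 0, so r = -5 is a repeated root.
Hence u_h = (C1 + C2*x)*exp(-5*x).
Since exp(-5*x) solves the homogeneous equation (r = -5 is a root of multiplicity 2), multiply the trial by x^2. Try u_p = A*x^2*exp(-5*x). Substituting into the equation and dividing by exp(-5*x) gives A = -2, so u_p = -2*x^2*exp(-5*x).

u = C1*exp(-5*x) - 2*x**2*exp(-5*x) + C2*x*exp(-5*x)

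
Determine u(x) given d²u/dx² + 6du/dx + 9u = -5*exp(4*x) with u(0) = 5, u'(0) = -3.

Characteristic equation r² + 6r + 9 = 0 has discriminant (6)² - 4·(9) = 0, so r = -3 is a repeated root.
Hence u_h = (C1 + C2*x)*exp(-3*x).
Try u_p = A*exp(4*x). Substituting into the equation and dividing by exp(4*x) gives A = -5/49, so u_p = -5*exp(4*x)/49.
General solution: u = -5*exp(4*x)/49 + C1*exp(-3*x) + C2*x*exp(-3*x).
Apply the initial conditions: u(0) = -5/49 + C1 = 5 and u'(0) = -20/49 + C2 - 3*C1 = -3. Solving gives C1 = 250/49, C2 = 89/7.

u = -5*exp(4*x)/49 + 250*exp(-3*x)/49 + 89*x*exp(-3*x)/7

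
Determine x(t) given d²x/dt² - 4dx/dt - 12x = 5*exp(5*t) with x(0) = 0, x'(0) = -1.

x = exp(6*t)/2 - 5*exp(5*t)/7 + 3*exp(-2*t)/14

Characteristic equation r² - 4r - 12 = 0 factors as (r - 6)(r + 2) = 0, so r = 6, -2.
Hence x_h = C1*exp(6*t) + C2*exp(-2*t).
Try x_p = A*exp(5*t). Substituting into the equation and dividing by exp(5*t) gives A = -5/7, so x_p = -5*exp(5*t)/7.
General solution: x = -5*exp(5*t)/7 + C1*exp(6*t) + C2*exp(-2*t).
Apply the initial conditions: x(0) = -5/7 + C1 + C2 = 0 and x'(0) = -25/7 - 2*C2 + 6*C1 = -1. Solving gives C1 = 1/2, C2 = 3/14.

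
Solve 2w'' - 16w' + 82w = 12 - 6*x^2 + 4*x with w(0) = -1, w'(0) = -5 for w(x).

w = 10604/68921 - 3*x**2/41 + 34*x/1681 - 79525*cos(5*x)*exp(4*x)/68921 - 27899*exp(4*x)*sin(5*x)/344605

Divide through by 2: w'' - 8w' + 41w = 6 - 3*x^2 + 2*x.
Characteristic equation r² - 8r + 41 = 0 has discriminant (-8)² - 4·(41) = -100 < 0, so r = 4 ± 5i.
Hence w_h = C1*cos(5*x)*exp(4*x) + C2*exp(4*x)*sin(5*x).
For the particular solution try w_p = A0 + A1*x + A2*x^2. Substituting and matching coefficients of each power of x gives A0 = 10604/68921, A1 = 34/1681, A2 = -3/41, so w_p = 10604/68921 - 3*x^2/41 + 34*x/1681.
General solution: w = 10604/68921 - 3*x^2/41 + 34*x/1681 + C1*cos(5*x)*exp(4*x) + C2*exp(4*x)*sin(5*x).
Apply the initial conditions: w(0) = 10604/68921 + C1 = -1 and w'(0) = 34/1681 + 4*C1 + 5*C2 = -5. Solving gives C1 = -79525/68921, C2 = -27899/344605.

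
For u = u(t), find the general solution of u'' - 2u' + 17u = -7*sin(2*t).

u = -91*sin(2*t)/185 - 28*cos(2*t)/185 + C1*cos(4*t)*exp(t) + C2*exp(t)*sin(4*t)

Characteristic equation r² - 2r + 17 = 0 has discriminant (-2)² - 4·(17) = -64 < 0, so r = 1 ± 4i.
Hence u_h = C1*cos(4*t)*exp(t) + C2*exp(t)*sin(4*t).
Try u_p = A*cos(2*t) + B*sin(2*t). Substituting and equating the coefficients of cos(2t) and sin(2t) gives A = -28/185, B = -91/185, so u_p = -91*sin(2*t)/185 - 28*cos(2*t)/185.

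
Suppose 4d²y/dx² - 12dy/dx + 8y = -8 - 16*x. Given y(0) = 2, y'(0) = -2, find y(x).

y = -4 - 6*exp(2*x) - 2*x + 12*exp(x)

Divide through by 4: y'' - 3y' + 2y = -2 - 4*x.
Characteristic equation r² - 3r + 2 = 0 factors as (r - 1)(r - 2) = 0, so r = 1, 2.
Hence y_h = C1*exp(x) + C2*exp(2*x).
For the particular solution try y_p = A0 + A1*x. Substituting and matching coefficients of each power of x gives A0 = -4, A1 = -2, so y_p = -4 - 2*x.
General solution: y = -4 - 2*x + C1*exp(x) + C2*exp(2*x).
Apply the initial conditions: y(0) = -4 + C1 + C2 = 2 and y'(0) = -2 + C1 + 2*C2 = -2. Solving gives C1 = 12, C2 = -6.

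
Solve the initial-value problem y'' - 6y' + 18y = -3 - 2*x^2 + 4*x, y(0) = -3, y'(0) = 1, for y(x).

Characteristic equation r² - 6r + 18 = 0 has discriminant (-6)² - 4·(18) = -36 < 0, so r = 3 ± 3i.
Hence y_h = C1*cos(3*x)*exp(3*x) + C2*exp(3*x)*sin(3*x).
For the particular solution try y_p = A0 + A1*x + A2*x^2. Substituting and matching coefficients of each power of x gives A0 = -17/162, A1 = 4/27, A2 = -1/9, so y_p = -17/162 - x^2/9 + 4*x/27.
General solution: y = -17/162 - x^2/9 + 4*x/27 + C1*cos(3*x)*exp(3*x) + C2*exp(3*x)*sin(3*x).
Apply the initial conditions: y(0) = -17/162 + C1 = -3 and y'(0) = 4/27 + 3*C1 + 3*C2 = 1. Solving gives C1 = -469/162, C2 = 515/162.

y = -17/162 - x**2/9 + 4*x/27 - 469*cos(3*x)*exp(3*x)/162 + 515*exp(3*x)*sin(3*x)/162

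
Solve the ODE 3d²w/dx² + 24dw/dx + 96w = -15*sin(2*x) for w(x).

Divide through by 3: w'' + 8w' + 32w = -5*sin(2*x).
Characteristic equation r² + 8r + 32 = 0 has discriminant (8)² - 4·(32) = -64 < 0, so r = -4 ± 4i.
Hence w_h = C1*cos(4*x)*exp(-4*x) + C2*exp(-4*x)*sin(4*x).
Try w_p = A*cos(2*x) + B*sin(2*x). Substituting and equating the coefficients of cos(2x) and sin(2x) gives A = 1/13, B = -7/52, so w_p = -7*sin(2*x)/52 + cos(2*x)/13.

w = -7*sin(2*x)/52 + cos(2*x)/13 + C1*cos(4*x)*exp(-4*x) + C2*exp(-4*x)*sin(4*x)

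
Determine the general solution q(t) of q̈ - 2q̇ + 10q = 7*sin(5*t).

q = -21*sin(5*t)/65 + 14*cos(5*t)/65 + C1*cos(3*t)*exp(t) + C2*exp(t)*sin(3*t)

Characteristic equation r² - 2r + 10 = 0 has discriminant (-2)² - 4·(10) = -36 < 0, so r = 1 ± 3i.
Hence q_h = C1*cos(3*t)*exp(t) + C2*exp(t)*sin(3*t).
Try q_p = A*cos(5*t) + B*sin(5*t). Substituting and equating the coefficients of cos(5t) and sin(5t) gives A = 14/65, B = -21/65, so q_p = -21*sin(5*t)/65 + 14*cos(5*t)/65.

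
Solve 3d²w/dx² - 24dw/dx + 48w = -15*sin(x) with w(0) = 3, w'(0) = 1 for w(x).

Divide through by 3: w'' - 8w' + 16w = -5*sin(x).
Characteristic equation r² - 8r + 16 = 0 has discriminant (-8)² - 4·(16) = 0, so r = 4 is a repeated root.
Hence w_h = (C1 + C2*x)*exp(4*x).
Try w_p = A*cos(x) + B*sin(x). Substituting and equating the coefficients of cos(x) and sin(x) gives A = -40/289, B = -75/289, so w_p = -75*sin(x)/289 - 40*cos(x)/289.
General solution: w = -75*sin(x)/289 - 40*cos(x)/289 + C1*exp(4*x) + C2*x*exp(4*x).
Apply the initial conditions: w(0) = -40/289 + C1 = 3 and w'(0) = -75/289 + C2 + 4*C1 = 1. Solving gives C1 = 907/289, C2 = -192/17.

w = -75*sin(x)/289 - 40*cos(x)/289 + 907*exp(4*x)/289 - 192*x*exp(4*x)/17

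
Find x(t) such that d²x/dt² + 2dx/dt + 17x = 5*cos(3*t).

x = 2*cos(3*t)/5 + 3*sin(3*t)/10 + C1*cos(4*t)*exp(-t) + C2*exp(-t)*sin(4*t)

Characteristic equation r² + 2r + 17 = 0 has discriminant (2)² - 4·(17) = -64 < 0, so r = -1 ± 4i.
Hence x_h = C1*cos(4*t)*exp(-t) + C2*exp(-t)*sin(4*t).
Try x_p = A*cos(3*t) + B*sin(3*t). Substituting and equating the coefficients of cos(3t) and sin(3t) gives A = 2/5, B = 3/10, so x_p = 2*cos(3*t)/5 + 3*sin(3*t)/10.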